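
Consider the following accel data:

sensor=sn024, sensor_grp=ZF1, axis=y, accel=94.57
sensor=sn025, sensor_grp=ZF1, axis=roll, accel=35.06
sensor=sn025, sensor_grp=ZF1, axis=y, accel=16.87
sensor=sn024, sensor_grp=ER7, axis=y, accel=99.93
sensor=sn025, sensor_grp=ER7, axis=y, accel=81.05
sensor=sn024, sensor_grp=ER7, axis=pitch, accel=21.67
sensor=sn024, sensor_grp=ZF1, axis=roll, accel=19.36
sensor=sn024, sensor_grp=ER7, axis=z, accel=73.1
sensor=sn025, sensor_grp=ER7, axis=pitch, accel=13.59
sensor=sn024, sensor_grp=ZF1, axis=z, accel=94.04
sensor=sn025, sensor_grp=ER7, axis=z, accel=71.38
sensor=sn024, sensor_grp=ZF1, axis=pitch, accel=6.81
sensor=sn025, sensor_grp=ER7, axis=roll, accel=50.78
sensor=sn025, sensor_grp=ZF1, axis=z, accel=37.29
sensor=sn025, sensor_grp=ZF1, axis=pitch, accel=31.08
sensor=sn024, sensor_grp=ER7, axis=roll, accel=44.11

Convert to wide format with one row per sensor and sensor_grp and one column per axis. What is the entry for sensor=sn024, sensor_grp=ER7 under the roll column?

44.11

Wide layout: rows indexed by sensor and sensor_grp, columns are the 4 distinct axis values (y, roll, pitch, z).
Cell (sensor=sn024, sensor_grp=ER7, axis=roll) draws from the long row where sensor=sn024, sensor_grp=ER7 and axis=roll, which has accel=44.11.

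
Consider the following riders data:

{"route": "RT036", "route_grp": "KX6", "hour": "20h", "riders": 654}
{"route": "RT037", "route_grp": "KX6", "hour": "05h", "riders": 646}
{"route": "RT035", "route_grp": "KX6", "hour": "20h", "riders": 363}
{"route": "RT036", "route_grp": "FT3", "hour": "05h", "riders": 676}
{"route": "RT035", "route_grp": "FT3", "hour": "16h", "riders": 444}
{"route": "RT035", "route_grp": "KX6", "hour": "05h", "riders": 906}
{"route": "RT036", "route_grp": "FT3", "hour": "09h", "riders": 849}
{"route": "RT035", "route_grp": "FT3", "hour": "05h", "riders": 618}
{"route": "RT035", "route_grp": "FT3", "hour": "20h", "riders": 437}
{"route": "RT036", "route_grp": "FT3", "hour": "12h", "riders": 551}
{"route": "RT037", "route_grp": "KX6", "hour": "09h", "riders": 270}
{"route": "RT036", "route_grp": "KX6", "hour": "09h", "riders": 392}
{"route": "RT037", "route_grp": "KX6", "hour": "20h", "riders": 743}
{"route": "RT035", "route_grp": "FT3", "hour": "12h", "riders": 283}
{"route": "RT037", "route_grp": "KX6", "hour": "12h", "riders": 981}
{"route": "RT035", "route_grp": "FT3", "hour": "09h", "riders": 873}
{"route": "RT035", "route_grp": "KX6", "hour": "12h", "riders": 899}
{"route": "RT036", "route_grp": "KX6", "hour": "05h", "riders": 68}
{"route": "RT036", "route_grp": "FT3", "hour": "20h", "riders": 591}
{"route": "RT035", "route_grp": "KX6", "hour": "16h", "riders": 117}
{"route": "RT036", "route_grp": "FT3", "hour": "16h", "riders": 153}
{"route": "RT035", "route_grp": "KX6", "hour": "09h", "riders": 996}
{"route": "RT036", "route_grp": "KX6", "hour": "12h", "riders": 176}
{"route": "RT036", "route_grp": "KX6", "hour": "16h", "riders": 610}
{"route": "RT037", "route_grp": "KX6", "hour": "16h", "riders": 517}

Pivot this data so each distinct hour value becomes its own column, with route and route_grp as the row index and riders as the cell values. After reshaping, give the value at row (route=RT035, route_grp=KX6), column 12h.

899

Wide layout: rows indexed by route and route_grp, columns are the 5 distinct hour values (20h, 05h, 16h, 09h, 12h).
Cell (route=RT035, route_grp=KX6, hour=12h) draws from the long row where route=RT035, route_grp=KX6 and hour=12h, which has riders=899.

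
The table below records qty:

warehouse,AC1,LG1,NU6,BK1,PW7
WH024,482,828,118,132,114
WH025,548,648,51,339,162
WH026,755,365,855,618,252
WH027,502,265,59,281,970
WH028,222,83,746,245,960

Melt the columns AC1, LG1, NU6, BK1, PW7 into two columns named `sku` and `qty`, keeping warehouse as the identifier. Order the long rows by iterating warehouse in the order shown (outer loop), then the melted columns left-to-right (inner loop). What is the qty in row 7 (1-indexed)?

25 rows total (5 × 5). Row 7: index ⌊(7-1)/5⌋ = 1 into warehouse → WH025; (7-1) mod 5 = 1 into the melted columns → LG1.
So row 7 is (WH025, LG1, 648); qty = 648.

648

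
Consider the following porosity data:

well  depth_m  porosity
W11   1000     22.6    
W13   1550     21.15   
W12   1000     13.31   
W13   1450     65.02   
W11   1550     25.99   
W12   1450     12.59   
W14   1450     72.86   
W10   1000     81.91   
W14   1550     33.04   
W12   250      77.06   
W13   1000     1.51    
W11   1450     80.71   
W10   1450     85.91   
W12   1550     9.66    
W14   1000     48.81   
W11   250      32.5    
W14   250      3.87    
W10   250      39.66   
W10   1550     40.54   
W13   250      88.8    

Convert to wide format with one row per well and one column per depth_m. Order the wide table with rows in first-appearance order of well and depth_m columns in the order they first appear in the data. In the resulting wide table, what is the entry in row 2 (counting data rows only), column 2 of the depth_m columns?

With rows in first-appearance order of well, row 2 is well=W13. depth_m columns in first-appearance order: 1000, 1550, 1450, 250; column 2 is 1550.
Long rows with well=W13, depth_m=1550: porosity = 21.15.

21.15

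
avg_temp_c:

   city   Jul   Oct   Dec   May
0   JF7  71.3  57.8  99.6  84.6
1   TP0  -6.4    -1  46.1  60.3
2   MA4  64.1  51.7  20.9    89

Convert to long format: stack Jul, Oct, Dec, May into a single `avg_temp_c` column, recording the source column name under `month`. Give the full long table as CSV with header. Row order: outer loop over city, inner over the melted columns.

city,month,avg_temp_c
JF7,Jul,71.3
JF7,Oct,57.8
JF7,Dec,99.6
JF7,May,84.6
TP0,Jul,-6.4
TP0,Oct,-1
TP0,Dec,46.1
TP0,May,60.3
MA4,Jul,64.1
MA4,Oct,51.7
MA4,Dec,20.9
MA4,May,89

Each (city, column) pair becomes one row: 3 × 4 = 12 rows.
For example, (JF7, Jul) → avg_temp_c=71.3.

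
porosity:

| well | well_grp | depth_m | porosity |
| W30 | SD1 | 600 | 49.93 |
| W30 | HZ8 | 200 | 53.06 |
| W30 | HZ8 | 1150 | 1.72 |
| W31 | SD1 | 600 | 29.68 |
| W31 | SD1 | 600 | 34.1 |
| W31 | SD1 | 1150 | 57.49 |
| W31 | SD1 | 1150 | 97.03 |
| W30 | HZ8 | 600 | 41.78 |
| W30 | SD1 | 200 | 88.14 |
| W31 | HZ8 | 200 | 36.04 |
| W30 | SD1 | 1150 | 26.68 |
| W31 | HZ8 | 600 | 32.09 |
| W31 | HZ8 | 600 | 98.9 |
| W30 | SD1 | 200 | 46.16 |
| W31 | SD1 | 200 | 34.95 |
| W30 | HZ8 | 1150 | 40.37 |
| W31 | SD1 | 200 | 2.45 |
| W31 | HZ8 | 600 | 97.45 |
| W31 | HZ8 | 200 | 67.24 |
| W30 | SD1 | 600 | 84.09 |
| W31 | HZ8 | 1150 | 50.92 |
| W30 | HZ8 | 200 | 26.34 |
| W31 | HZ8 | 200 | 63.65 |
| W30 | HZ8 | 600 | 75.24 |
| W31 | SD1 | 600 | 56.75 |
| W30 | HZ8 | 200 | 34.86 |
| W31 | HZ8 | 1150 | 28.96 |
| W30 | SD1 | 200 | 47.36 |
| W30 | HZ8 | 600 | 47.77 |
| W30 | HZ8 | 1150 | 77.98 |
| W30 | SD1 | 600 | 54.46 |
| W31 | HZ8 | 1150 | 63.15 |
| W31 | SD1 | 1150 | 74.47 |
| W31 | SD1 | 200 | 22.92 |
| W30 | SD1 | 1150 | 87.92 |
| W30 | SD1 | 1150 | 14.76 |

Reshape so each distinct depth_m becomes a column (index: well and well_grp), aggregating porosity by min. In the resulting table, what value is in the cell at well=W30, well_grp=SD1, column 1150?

Rows with well=W30, well_grp=SD1 and depth_m=1150: porosity values are 26.68, 87.92, 14.76.
min(26.68, 87.92, 14.76) = 14.76.

14.76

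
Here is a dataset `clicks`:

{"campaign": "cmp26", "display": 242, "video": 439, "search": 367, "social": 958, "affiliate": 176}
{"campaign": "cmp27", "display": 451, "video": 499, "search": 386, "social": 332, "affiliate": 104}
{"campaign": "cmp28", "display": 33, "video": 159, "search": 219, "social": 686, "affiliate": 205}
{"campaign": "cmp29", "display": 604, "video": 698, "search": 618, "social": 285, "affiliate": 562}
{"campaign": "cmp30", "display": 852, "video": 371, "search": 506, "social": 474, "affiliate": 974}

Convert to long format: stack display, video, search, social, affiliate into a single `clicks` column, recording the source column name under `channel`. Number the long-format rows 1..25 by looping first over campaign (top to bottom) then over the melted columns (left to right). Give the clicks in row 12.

159

25 rows total (5 × 5). Row 12: index ⌊(12-1)/5⌋ = 2 into campaign → cmp28; (12-1) mod 5 = 1 into the melted columns → video.
So row 12 is (cmp28, video, 159); clicks = 159.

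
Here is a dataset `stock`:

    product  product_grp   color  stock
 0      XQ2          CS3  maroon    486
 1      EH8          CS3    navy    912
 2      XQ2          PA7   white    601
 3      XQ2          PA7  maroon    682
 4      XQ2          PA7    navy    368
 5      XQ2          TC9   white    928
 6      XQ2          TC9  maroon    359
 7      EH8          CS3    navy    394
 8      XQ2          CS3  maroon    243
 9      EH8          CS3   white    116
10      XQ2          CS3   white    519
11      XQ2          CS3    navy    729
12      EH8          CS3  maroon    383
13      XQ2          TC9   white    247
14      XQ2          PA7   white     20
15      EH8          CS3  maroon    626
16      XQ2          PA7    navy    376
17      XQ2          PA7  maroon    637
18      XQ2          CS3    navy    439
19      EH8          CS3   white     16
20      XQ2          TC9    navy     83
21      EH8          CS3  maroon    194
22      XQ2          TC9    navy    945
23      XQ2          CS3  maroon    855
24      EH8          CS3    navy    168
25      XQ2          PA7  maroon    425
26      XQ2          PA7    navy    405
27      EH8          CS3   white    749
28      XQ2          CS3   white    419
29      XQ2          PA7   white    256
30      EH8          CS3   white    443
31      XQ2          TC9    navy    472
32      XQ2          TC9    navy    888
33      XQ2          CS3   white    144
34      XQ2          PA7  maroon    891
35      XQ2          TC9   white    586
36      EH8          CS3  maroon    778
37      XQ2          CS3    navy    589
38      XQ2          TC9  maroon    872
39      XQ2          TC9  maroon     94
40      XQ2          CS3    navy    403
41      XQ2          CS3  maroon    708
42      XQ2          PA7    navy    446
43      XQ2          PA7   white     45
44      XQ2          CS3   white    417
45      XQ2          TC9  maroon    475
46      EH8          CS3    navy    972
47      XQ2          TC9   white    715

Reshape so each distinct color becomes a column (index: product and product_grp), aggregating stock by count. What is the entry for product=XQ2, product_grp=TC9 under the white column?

Rows with product=XQ2, product_grp=TC9 and color=white: stock values are 928, 247, 586, 715.
4 rows match — count = 4.

4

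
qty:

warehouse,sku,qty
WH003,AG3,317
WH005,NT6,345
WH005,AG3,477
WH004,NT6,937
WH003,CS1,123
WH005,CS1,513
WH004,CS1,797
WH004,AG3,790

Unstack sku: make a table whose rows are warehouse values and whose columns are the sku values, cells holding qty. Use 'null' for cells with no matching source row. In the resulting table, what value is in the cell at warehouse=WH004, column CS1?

The long row with warehouse=WH004, sku=CS1 has qty=797.

797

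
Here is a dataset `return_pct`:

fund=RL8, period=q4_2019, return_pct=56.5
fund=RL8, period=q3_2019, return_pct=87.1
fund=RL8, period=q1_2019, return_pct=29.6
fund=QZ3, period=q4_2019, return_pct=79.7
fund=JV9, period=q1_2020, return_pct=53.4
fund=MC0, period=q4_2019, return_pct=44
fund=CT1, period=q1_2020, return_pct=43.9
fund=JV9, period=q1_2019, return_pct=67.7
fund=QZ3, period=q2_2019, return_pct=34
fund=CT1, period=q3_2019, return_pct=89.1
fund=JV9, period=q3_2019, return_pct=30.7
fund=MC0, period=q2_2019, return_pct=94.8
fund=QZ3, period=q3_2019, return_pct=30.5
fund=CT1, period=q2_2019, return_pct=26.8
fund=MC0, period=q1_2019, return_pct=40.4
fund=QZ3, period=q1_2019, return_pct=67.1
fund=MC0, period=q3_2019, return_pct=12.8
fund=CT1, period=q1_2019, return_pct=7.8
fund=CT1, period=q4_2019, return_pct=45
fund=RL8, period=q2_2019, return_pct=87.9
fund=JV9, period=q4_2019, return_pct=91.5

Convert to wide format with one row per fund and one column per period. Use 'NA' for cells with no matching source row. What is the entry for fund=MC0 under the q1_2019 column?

40.4

The long row with fund=MC0, period=q1_2019 has return_pct=40.4.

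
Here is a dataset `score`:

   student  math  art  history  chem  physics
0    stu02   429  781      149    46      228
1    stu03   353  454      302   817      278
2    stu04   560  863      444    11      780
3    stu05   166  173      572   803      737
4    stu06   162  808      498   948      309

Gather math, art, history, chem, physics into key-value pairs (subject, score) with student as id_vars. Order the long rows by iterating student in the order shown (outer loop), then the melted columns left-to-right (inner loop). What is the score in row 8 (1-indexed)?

25 rows total (5 × 5). Row 8: index ⌊(8-1)/5⌋ = 1 into student → stu03; (8-1) mod 5 = 2 into the melted columns → history.
So row 8 is (stu03, history, 302); score = 302.

302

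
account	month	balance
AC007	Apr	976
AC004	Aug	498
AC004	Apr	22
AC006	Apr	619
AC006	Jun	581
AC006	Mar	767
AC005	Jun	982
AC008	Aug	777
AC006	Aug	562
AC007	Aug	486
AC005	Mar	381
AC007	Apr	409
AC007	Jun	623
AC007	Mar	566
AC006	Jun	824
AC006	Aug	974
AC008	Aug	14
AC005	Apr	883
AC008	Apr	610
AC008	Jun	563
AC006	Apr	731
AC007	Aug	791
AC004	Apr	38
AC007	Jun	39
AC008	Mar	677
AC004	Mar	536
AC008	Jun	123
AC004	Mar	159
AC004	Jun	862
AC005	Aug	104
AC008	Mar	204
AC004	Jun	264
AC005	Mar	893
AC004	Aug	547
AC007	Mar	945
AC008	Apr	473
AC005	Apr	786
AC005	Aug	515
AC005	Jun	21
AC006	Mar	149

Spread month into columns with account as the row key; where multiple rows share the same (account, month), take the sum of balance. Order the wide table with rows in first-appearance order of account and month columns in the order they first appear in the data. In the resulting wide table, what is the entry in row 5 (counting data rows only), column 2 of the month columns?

With rows in first-appearance order of account, row 5 is account=AC008. month columns in first-appearance order: Apr, Aug, Jun, Mar; column 2 is Aug.
Long rows with account=AC008, month=Aug: 777 + 14 = 791.

791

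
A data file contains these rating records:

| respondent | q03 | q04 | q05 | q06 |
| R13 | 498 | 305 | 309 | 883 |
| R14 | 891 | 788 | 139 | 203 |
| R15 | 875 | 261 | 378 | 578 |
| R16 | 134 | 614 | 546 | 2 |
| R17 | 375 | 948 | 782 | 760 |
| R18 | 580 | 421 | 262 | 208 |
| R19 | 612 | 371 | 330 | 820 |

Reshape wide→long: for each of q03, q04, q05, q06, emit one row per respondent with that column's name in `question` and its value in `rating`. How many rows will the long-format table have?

28

7 respondent values × 4 melted columns = 28 rows.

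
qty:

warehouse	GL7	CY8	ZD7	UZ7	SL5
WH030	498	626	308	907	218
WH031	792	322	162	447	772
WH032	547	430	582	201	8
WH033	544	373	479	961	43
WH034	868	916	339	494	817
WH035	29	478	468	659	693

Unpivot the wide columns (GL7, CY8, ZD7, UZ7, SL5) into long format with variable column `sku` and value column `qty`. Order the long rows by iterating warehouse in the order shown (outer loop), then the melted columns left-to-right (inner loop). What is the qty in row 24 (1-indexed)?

494

30 rows total (6 × 5). Row 24: index ⌊(24-1)/5⌋ = 4 into warehouse → WH034; (24-1) mod 5 = 3 into the melted columns → UZ7.
So row 24 is (WH034, UZ7, 494); qty = 494.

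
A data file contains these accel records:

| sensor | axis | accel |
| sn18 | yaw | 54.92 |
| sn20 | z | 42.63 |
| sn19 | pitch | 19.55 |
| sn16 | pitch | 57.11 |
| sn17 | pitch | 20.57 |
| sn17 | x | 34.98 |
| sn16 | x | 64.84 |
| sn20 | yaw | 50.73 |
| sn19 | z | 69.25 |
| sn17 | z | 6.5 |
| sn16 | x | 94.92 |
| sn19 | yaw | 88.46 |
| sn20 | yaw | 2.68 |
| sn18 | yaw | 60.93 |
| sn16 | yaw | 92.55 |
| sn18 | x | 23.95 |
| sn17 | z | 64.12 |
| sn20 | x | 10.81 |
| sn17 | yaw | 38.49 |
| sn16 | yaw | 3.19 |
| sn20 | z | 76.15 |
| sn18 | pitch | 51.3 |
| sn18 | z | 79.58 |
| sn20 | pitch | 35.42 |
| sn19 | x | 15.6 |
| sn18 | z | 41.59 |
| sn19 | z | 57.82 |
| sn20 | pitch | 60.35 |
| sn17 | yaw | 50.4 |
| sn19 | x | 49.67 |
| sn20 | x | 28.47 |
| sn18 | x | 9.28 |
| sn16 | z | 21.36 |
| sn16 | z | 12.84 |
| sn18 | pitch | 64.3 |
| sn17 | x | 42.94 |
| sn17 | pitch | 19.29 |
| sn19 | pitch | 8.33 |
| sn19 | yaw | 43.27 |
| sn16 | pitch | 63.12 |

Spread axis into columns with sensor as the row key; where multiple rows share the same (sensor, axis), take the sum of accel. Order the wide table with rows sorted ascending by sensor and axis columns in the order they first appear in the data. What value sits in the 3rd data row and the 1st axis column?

With rows sorted ascending by sensor, row 3 is sensor=sn18. axis columns in first-appearance order: yaw, z, pitch, x; column 1 is yaw.
Long rows with sensor=sn18, axis=yaw: 54.92 + 60.93 = 115.85.

115.85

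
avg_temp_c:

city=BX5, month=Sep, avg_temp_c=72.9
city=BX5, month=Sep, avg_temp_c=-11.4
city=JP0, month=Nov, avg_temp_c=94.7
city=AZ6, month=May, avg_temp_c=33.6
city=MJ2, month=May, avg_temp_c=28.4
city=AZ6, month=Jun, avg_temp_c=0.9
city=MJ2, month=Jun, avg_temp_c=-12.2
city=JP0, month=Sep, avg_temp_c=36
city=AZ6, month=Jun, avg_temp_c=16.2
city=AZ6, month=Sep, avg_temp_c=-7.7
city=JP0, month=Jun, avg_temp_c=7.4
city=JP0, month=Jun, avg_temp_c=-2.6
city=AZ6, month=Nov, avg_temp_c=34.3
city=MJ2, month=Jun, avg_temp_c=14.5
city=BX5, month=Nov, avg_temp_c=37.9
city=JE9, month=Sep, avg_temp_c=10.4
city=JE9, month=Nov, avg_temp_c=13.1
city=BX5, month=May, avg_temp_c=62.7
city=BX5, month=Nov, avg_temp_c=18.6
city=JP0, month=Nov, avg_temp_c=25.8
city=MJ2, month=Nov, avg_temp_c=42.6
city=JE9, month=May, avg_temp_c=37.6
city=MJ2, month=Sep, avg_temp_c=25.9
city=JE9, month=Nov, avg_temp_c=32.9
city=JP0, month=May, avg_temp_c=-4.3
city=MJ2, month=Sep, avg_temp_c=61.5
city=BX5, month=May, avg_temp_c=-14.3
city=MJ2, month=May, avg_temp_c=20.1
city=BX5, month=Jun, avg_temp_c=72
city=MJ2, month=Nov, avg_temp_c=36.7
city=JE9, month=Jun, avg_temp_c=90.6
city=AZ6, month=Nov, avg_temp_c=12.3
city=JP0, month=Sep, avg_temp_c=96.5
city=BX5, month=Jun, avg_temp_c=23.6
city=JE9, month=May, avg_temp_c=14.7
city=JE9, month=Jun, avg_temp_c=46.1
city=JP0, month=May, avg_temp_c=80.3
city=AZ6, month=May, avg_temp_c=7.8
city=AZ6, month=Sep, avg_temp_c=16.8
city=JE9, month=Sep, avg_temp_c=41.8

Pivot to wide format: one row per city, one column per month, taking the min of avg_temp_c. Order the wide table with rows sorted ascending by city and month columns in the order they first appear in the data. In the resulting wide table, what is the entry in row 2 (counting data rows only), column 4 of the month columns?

With rows sorted ascending by city, row 2 is city=BX5. month columns in first-appearance order: Sep, Nov, May, Jun; column 4 is Jun.
Long rows with city=BX5, month=Jun: min(72, 23.6) = 23.6.

23.6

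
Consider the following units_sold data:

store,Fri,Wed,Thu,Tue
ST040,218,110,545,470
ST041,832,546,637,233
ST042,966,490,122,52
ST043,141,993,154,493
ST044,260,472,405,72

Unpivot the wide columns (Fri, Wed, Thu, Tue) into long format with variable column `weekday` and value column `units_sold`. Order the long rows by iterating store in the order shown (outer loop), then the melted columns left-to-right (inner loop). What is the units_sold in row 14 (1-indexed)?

993

20 rows total (5 × 4). Row 14: index ⌊(14-1)/4⌋ = 3 into store → ST043; (14-1) mod 4 = 1 into the melted columns → Wed.
So row 14 is (ST043, Wed, 993); units_sold = 993.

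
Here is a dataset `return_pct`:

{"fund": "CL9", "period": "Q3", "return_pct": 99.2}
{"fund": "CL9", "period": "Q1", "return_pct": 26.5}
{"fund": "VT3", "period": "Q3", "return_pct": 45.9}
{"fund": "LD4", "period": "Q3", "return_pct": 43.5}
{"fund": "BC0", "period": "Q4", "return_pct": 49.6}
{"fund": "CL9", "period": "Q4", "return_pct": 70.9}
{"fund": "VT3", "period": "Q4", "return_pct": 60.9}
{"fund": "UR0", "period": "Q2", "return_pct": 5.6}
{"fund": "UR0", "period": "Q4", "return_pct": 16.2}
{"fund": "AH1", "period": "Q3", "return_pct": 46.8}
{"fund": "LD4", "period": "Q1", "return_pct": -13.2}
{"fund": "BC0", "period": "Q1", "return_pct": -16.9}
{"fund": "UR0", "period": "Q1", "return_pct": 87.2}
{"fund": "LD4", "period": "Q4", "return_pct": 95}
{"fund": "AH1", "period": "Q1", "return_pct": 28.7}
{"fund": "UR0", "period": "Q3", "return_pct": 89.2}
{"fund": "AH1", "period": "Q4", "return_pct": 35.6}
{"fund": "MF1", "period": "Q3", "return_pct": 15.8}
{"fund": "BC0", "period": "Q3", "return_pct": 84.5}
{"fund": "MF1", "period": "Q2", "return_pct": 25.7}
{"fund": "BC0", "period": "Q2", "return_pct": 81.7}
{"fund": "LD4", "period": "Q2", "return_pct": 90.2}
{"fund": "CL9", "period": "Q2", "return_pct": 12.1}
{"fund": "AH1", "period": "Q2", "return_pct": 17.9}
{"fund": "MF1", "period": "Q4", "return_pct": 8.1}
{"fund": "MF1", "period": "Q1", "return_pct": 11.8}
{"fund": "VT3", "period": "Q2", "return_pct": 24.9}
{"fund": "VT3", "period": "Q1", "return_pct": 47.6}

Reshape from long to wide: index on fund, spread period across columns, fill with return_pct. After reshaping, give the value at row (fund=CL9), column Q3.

99.2

Wide layout: rows indexed by fund, columns are the 4 distinct period values (Q3, Q1, Q4, Q2).
Cell (fund=CL9, period=Q3) draws from the long row where fund=CL9 and period=Q3, which has return_pct=99.2.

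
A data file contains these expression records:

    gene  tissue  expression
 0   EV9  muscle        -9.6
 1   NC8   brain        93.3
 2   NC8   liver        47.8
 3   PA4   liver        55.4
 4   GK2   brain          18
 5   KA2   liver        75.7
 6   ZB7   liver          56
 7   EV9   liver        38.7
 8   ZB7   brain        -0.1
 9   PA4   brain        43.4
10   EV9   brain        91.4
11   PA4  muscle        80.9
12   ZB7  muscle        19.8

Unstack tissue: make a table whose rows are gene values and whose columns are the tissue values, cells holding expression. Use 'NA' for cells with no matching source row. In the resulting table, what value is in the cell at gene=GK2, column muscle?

NA

No long-format row has gene=GK2 and tissue=muscle, so the cell is NA.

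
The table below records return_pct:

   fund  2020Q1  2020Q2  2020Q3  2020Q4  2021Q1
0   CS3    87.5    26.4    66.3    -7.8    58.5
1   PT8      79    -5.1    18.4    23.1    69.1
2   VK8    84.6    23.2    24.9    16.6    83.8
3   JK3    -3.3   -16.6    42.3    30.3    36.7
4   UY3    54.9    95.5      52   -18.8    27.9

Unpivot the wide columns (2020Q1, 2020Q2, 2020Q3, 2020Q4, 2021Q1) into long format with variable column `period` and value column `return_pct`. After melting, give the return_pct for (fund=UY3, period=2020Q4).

Unpivoting turns each (fund, wide-column) pair into one long row.
The wide cell at row UY3, column 2020Q4 holds -18.8, so the long row (UY3, 2020Q4) has return_pct=-18.8.

-18.8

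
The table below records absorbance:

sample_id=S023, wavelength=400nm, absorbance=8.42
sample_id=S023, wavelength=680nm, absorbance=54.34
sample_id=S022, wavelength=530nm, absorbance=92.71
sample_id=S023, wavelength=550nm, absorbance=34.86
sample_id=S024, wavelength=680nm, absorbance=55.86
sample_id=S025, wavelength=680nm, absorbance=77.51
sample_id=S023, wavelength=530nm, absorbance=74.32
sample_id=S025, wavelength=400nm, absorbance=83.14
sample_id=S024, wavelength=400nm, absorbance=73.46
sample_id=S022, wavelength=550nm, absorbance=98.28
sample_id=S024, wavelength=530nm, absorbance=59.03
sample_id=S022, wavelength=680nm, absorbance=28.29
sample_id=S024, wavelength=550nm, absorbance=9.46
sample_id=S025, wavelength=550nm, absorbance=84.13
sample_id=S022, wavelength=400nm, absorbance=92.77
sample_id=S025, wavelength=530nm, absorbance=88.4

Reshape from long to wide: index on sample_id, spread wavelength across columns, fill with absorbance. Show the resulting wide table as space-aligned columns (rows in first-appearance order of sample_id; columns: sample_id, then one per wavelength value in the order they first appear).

sample_id  400nm  680nm  530nm  550nm
S023       8.42   54.34  74.32  34.86
S022       92.77  28.29  92.71  98.28
S024       73.46  55.86  59.03  9.46 
S025       83.14  77.51  88.4   84.13

Columns: sample_id plus the 4 distinct wavelength values (400nm, 680nm, 530nm, 550nm).
For example, row S023 column 400nm takes absorbance=8.42 from the long row (S023, 400nm).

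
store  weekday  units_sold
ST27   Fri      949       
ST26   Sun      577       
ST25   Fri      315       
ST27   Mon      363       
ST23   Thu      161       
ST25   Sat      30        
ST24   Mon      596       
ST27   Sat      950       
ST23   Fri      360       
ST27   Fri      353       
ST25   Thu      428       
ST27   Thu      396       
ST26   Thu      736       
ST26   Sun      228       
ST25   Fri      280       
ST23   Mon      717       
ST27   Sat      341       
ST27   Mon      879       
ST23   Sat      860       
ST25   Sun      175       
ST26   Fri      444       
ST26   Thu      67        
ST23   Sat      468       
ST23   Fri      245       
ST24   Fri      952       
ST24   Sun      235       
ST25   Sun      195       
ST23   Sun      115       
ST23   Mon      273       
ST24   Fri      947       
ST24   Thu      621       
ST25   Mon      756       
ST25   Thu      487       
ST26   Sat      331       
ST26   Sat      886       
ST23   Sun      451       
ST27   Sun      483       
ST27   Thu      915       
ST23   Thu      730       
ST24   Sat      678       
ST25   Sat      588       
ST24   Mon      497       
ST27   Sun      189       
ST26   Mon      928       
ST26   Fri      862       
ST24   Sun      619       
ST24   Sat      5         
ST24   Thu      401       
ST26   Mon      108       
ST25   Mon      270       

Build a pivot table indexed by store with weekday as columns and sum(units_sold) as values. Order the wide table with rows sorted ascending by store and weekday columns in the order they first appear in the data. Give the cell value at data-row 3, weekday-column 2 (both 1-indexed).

370

With rows sorted ascending by store, row 3 is store=ST25. weekday columns in first-appearance order: Fri, Sun, Mon, Thu, Sat; column 2 is Sun.
Long rows with store=ST25, weekday=Sun: 175 + 195 = 370.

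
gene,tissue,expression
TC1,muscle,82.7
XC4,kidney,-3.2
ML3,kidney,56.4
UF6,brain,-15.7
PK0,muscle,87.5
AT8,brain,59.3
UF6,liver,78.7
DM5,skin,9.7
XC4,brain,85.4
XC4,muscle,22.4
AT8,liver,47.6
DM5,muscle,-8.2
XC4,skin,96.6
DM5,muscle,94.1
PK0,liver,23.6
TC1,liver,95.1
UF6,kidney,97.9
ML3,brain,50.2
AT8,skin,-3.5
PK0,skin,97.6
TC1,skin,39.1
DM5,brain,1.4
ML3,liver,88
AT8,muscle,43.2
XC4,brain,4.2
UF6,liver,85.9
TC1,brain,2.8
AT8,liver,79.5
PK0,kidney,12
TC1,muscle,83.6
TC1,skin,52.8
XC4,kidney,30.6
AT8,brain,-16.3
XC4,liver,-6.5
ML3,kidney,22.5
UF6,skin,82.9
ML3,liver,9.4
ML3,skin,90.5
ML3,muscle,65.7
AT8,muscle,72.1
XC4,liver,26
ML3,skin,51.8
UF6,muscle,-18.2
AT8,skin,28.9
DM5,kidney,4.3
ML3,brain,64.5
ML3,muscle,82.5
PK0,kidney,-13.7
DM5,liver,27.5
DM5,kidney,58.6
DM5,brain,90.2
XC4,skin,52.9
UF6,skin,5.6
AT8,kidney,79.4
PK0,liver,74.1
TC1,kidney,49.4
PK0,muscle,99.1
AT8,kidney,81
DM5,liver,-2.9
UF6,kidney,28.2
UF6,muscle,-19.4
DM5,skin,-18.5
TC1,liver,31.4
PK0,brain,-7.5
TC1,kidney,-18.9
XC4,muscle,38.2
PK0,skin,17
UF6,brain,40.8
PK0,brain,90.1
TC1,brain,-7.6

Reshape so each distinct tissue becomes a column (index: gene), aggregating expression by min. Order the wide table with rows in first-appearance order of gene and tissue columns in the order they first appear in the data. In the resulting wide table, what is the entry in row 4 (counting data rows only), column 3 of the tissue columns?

-15.7

With rows in first-appearance order of gene, row 4 is gene=UF6. tissue columns in first-appearance order: muscle, kidney, brain, liver, skin; column 3 is brain.
Long rows with gene=UF6, tissue=brain: min(-15.7, 40.8) = -15.7.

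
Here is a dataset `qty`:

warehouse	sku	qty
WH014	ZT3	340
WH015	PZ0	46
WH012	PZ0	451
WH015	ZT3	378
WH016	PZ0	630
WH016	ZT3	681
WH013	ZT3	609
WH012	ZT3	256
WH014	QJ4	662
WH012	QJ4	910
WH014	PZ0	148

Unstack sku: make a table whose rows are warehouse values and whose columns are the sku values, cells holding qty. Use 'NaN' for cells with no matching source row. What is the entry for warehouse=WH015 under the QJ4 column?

NaN

No long-format row has warehouse=WH015 and sku=QJ4, so the cell is NaN.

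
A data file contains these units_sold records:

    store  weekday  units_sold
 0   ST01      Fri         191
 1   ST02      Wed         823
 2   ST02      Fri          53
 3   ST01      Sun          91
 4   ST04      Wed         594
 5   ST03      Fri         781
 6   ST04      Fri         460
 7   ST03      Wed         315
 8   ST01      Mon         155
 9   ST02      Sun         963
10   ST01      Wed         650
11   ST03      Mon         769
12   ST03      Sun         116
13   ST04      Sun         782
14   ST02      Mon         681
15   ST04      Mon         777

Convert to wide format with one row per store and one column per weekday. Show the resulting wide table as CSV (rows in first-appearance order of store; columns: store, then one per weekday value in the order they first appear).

store,Fri,Wed,Sun,Mon
ST01,191,650,91,155
ST02,53,823,963,681
ST04,460,594,782,777
ST03,781,315,116,769

Columns: store plus the 4 distinct weekday values (Fri, Wed, Sun, Mon).
For example, row ST01 column Fri takes units_sold=191 from the long row (ST01, Fri).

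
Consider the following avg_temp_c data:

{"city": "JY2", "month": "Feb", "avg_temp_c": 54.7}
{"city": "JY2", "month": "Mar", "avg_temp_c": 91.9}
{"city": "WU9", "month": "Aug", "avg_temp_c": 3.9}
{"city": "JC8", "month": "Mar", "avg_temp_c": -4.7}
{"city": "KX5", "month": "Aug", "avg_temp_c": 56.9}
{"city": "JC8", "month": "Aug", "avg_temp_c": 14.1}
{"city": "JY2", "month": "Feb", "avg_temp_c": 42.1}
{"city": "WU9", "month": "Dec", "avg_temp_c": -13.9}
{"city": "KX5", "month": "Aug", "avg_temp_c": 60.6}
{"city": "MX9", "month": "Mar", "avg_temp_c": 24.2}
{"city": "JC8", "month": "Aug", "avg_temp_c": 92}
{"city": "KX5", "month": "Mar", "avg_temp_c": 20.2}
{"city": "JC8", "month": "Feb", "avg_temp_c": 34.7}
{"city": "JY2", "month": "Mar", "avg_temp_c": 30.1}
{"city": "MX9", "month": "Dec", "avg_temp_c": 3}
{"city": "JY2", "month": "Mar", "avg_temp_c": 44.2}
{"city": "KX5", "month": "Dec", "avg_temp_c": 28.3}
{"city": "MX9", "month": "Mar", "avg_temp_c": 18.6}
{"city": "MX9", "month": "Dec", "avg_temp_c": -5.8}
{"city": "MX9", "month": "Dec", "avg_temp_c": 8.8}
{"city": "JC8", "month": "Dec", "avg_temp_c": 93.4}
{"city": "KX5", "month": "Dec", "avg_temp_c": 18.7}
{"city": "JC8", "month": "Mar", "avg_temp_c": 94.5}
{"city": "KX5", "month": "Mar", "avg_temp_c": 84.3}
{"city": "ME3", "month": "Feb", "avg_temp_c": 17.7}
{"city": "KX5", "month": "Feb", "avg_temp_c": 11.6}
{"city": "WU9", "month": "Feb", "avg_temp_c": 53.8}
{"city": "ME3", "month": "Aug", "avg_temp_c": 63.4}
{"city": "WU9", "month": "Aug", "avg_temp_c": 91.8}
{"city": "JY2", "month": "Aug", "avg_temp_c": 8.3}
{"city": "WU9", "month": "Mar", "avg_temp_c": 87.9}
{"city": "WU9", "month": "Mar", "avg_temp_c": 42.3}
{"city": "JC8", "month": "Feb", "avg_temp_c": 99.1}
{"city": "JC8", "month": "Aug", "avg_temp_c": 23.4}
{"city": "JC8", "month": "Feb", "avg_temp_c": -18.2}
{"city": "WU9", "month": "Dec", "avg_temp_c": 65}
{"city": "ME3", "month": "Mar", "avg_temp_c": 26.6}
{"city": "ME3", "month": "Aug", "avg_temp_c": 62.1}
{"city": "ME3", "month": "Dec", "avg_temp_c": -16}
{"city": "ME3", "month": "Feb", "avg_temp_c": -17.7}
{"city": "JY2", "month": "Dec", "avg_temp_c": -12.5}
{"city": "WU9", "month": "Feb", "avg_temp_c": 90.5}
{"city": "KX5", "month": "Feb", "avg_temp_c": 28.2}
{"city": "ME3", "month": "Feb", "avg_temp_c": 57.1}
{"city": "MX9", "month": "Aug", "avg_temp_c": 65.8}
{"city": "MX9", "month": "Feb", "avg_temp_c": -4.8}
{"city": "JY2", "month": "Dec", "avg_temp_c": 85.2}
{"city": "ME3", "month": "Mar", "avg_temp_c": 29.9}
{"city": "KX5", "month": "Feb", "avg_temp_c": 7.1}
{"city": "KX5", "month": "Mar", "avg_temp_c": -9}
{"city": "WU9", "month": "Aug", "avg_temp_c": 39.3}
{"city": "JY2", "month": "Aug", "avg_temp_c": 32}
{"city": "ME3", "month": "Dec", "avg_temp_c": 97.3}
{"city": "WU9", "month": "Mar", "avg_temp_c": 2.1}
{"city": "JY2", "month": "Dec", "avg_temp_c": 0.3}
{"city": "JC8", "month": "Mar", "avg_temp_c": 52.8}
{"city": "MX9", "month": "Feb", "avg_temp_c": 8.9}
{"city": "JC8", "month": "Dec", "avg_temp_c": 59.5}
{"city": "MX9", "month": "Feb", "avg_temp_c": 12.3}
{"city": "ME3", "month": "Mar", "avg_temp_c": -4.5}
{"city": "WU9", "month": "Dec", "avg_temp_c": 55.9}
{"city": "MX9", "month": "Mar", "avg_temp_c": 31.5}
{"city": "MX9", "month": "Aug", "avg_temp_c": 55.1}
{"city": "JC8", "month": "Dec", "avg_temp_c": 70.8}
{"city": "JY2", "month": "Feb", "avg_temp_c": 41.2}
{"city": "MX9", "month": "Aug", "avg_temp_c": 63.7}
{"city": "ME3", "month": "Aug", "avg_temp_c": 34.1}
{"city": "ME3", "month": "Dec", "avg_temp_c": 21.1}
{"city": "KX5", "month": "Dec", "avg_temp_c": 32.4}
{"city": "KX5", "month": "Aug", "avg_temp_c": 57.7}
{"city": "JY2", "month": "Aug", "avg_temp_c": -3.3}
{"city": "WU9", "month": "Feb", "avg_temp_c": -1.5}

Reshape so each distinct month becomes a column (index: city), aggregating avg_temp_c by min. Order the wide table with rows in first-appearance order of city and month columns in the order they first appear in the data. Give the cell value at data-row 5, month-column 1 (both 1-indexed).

-4.8

With rows in first-appearance order of city, row 5 is city=MX9. month columns in first-appearance order: Feb, Mar, Aug, Dec; column 1 is Feb.
Long rows with city=MX9, month=Feb: min(-4.8, 8.9, 12.3) = -4.8.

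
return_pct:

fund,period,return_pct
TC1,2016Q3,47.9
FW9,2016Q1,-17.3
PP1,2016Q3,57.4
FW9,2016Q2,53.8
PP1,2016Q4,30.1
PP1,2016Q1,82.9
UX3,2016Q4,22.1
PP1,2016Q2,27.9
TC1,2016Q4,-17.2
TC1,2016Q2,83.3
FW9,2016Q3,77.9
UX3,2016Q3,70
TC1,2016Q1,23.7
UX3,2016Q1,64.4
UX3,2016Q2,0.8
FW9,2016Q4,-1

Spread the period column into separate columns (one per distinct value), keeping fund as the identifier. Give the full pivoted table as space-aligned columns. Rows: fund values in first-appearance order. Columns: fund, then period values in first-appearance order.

Columns: fund plus the 4 distinct period values (2016Q3, 2016Q1, 2016Q2, 2016Q4).
For example, row TC1 column 2016Q3 takes return_pct=47.9 from the long row (TC1, 2016Q3).

fund  2016Q3  2016Q1  2016Q2  2016Q4
TC1   47.9    23.7    83.3    -17.2 
FW9   77.9    -17.3   53.8    -1    
PP1   57.4    82.9    27.9    30.1  
UX3   70      64.4    0.8     22.1  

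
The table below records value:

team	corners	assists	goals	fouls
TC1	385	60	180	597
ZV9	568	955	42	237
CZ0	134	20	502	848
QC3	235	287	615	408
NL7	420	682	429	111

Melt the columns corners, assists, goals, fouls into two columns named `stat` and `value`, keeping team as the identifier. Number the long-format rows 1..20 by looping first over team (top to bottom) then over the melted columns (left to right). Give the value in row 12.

20 rows total (5 × 4). Row 12: index ⌊(12-1)/4⌋ = 2 into team → CZ0; (12-1) mod 4 = 3 into the melted columns → fouls.
So row 12 is (CZ0, fouls, 848); value = 848.

848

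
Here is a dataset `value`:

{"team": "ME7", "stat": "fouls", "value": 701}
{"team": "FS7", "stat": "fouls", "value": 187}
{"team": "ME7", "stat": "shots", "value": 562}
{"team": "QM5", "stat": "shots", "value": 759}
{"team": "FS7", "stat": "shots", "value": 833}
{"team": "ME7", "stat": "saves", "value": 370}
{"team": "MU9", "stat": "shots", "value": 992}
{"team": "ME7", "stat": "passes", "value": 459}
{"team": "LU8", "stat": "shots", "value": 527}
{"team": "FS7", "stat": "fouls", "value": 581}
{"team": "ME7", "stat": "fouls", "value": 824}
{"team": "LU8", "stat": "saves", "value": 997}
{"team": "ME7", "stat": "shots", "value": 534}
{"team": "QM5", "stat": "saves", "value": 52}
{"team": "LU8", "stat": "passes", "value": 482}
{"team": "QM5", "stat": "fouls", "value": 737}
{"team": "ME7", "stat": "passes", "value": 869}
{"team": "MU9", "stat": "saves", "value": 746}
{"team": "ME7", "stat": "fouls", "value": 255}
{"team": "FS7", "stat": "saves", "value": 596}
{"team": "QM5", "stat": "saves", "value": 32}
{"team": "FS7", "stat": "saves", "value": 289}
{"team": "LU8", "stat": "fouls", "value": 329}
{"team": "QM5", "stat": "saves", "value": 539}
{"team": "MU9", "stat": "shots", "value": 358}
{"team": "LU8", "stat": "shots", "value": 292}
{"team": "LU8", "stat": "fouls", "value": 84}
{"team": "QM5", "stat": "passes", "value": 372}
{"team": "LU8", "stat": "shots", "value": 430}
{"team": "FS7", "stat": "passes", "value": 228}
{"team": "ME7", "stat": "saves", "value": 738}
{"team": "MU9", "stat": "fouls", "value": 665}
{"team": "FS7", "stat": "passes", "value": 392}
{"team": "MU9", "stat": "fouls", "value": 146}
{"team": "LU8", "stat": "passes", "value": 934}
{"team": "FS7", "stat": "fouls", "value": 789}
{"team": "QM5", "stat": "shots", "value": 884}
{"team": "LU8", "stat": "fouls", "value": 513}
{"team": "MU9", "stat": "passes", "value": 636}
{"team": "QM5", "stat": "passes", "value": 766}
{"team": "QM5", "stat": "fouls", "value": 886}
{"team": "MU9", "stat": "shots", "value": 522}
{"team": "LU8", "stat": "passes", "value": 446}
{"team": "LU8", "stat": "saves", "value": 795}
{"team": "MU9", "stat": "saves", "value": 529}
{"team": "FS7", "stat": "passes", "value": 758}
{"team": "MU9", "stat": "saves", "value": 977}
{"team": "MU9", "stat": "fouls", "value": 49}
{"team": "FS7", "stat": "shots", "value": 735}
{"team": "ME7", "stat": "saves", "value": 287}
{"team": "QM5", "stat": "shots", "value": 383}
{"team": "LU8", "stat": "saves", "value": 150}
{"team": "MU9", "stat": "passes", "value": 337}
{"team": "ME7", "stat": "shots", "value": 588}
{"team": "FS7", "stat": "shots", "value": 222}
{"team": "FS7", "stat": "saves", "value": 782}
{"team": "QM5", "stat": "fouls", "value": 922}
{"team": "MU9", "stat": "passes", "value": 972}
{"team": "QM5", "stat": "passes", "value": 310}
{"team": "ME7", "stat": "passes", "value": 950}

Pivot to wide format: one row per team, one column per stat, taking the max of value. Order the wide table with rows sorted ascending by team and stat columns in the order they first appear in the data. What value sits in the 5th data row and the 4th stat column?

766

With rows sorted ascending by team, row 5 is team=QM5. stat columns in first-appearance order: fouls, shots, saves, passes; column 4 is passes.
Long rows with team=QM5, stat=passes: max(372, 766, 310) = 766.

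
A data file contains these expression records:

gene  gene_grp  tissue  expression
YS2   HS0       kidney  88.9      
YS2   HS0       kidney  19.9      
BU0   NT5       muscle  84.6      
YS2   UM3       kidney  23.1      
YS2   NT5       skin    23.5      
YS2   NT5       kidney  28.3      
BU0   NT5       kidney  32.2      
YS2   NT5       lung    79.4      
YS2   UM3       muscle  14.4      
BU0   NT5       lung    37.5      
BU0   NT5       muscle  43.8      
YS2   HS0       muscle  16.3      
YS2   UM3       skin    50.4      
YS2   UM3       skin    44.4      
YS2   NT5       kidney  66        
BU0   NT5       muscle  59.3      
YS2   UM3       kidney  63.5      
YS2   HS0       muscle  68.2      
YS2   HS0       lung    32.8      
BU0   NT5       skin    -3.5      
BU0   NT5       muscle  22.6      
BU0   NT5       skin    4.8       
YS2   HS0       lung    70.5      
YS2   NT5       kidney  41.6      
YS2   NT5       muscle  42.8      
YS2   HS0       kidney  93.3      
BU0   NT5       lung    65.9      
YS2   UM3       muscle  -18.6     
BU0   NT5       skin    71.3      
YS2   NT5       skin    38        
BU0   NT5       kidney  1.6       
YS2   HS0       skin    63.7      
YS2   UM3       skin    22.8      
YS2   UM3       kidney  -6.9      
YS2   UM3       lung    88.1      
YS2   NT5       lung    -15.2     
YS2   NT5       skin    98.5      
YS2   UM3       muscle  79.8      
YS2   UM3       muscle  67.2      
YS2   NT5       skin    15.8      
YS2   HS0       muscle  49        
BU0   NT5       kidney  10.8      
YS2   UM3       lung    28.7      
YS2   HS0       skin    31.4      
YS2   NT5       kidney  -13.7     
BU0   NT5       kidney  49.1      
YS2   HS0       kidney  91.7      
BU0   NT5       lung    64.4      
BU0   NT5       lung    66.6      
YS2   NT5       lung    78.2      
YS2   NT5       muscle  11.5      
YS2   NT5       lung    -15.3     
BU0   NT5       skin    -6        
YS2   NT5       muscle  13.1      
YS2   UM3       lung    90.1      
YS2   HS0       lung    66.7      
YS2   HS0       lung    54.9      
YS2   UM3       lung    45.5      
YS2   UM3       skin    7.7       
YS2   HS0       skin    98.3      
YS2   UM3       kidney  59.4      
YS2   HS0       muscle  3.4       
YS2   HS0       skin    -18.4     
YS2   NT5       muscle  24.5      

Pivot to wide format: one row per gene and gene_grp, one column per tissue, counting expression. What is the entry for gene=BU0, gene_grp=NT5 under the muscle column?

4

Rows with gene=BU0, gene_grp=NT5 and tissue=muscle: expression values are 84.6, 43.8, 59.3, 22.6.
4 rows match — count = 4.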